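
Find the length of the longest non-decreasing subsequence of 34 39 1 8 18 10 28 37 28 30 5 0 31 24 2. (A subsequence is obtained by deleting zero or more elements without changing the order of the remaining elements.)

Let dp[i] be the longest non-decreasing subsequence ending at position i. Then dp = [1, 2, 1, 2, 3, 3, 4, 5, 5, 6, 2, 1, 7, 4, 2].
The maximum is 7; one witness is 1, 8, 18, 28, 28, 30, 31 at positions 3,4,5,7,9,10,13.

7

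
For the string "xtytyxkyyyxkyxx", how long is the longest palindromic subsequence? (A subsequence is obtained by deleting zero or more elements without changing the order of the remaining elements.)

One longest palindromic subsequence is xxkyyykxx (positions 1,6,7,8,9,10,12,14,15); it reads the same forward and backward, and the interval DP gives dp[1][15] = 9.

9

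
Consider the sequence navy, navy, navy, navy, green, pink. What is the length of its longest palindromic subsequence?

4

One longest palindromic subsequence is navy navy navy navy (positions 1,2,3,4); it reads the same forward and backward, and the interval DP gives dp[1][6] = 4.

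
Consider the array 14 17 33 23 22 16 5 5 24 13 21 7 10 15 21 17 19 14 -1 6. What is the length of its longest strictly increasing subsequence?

6

Let dp[i] be the longest increasing subsequence ending at position i. Then dp = [1, 2, 3, 3, 3, 2, 1, 1, 4, 2, 3, 2, 3, 4, 5, 5, 6, 4, 1, 2].
The maximum is 6; one witness is 5, 7, 10, 15, 17, 19 at positions 7,12,13,14,16,17.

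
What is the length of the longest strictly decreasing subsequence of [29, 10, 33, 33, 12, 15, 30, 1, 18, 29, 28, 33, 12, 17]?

Let dp[i] be the longest decreasing subsequence ending at position i. Then dp = [1, 2, 1, 1, 2, 2, 2, 3, 3, 3, 4, 1, 5, 5].
The maximum is 5; one witness is 33, 30, 29, 28, 12 at positions 3,7,10,11,13.

5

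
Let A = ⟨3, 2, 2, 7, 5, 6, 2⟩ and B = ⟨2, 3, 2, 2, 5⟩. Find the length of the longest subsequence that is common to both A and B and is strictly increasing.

A longest common strictly increasing subsequence is 2, 5 (length 2); it appears in order in both A and B, and no longer such subsequence exists.

2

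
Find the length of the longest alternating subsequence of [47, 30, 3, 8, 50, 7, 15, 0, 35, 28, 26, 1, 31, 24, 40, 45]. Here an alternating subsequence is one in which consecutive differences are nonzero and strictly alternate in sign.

11

Track the best alternating length ending on an up-step vs a down-step at each position: up/down = 1/1, 1/2, 1/2, 3/2, 3/1, 3/4, 5/4, 1/6, 7/4, 7/8, 7/8, 7/8, 9/8, 9/10, 11/4, 11/4.
The maximum over both is 11; one such subsequence is 47, 3, 8, 7, 15, 0, 35, 28, 31, 24, 40.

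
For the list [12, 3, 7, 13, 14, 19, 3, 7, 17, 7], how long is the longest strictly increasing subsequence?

Let dp[i] be the longest increasing subsequence ending at position i. Then dp = [1, 1, 2, 3, 4, 5, 1, 2, 5, 2].
The maximum is 5; one witness is 3, 7, 13, 14, 19 at positions 2,3,4,5,6.

5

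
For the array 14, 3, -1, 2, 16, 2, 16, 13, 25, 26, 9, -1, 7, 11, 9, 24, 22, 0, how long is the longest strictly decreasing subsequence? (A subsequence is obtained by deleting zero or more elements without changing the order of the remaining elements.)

5

Scanning left to right, the best length ending at each element is: 14→1, 3→2, -1→3, 2→3, 16→1, 2→3, 16→1, 13→2, 25→1, 26→1, 9→3, -1→4, 7→4, 11→3, 9→4, 24→2, 22→3, 0→5.
So the longest decreasing subsequence has length 5, e.g. 14, 13, 9, 7, 0.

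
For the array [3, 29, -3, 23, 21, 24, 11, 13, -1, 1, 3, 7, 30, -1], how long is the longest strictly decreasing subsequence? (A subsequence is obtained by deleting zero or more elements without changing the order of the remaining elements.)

6

One longest decreasing subsequence is 29, 23, 21, 11, 1, -1 (positions 2,4,5,7,10,14), of length 6; no longer one exists.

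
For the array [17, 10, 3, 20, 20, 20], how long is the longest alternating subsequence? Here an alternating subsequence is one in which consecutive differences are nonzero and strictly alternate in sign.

A longest alternating subsequence is 17, 10, 20 (positions 1,2,4); its 2 consecutive differences strictly alternate in sign, and length 3 is optimal.

3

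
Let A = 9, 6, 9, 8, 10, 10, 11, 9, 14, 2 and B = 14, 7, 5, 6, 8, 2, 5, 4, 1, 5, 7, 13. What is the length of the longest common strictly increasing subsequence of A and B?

A longest common strictly increasing subsequence is 6, 8 (length 2); it appears in order in both A and B, and no longer such subsequence exists.

2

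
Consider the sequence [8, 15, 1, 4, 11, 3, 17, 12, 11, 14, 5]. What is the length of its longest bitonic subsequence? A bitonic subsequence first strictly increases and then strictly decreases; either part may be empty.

Let inc[i] be the LIS ending at i and dec[i] the longest strictly decreasing subsequence starting at i. inc = [1, 2, 1, 2, 3, 2, 4, 4, 3, 5, 3], dec = [3, 4, 1, 2, 2, 1, 4, 3, 2, 2, 1].
max_i inc[i]+dec[i]−1 = 7, with one witness 1, 4, 11, 17, 12, 11, 5.

7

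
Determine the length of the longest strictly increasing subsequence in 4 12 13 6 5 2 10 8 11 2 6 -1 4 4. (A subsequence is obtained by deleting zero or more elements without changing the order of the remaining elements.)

4

Let dp[i] be the longest increasing subsequence ending at position i. Then dp = [1, 2, 3, 2, 2, 1, 3, 3, 4, 1, 3, 1, 2, 2].
The maximum is 4; one witness is 4, 6, 10, 11 at positions 1,4,7,9.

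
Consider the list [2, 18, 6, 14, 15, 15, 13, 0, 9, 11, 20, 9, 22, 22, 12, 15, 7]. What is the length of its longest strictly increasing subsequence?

Scanning left to right, the best length ending at each element is: 2→1, 18→2, 6→2, 14→3, 15→4, 15→4, 13→3, 0→1, 9→3, 11→4, 20→5, 9→3, 22→6, 22→6, 12→5, 15→6, 7→3.
So the longest increasing subsequence has length 6, e.g. 2, 6, 14, 15, 20, 22.

6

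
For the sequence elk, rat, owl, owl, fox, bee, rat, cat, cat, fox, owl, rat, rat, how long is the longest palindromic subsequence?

One longest palindromic subsequence is rat owl fox cat cat fox owl rat (positions 2,4,5,8,9,10,11,13); it reads the same forward and backward, and the interval DP gives dp[1][13] = 8.

8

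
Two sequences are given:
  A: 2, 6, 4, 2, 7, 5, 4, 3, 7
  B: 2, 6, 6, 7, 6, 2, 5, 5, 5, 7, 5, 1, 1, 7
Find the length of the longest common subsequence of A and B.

Backtracking the LCS table gives one alignment: 2 (A1,B1) → 6 (A2,B5) → 2 (A4,B6) → 7 (A5,B10) → 5 (A6,B11) → 7 (A9,B14).
So the longest common subsequence has length 6.

6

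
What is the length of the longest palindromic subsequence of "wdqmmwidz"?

4

Using dp[i][j] = 2 + dp[i+1][j−1] if the ends match, else max(dp[i+1][j], dp[i][j−1]):
dp[1][9] = 4. A witness is dmmd at positions 2,4,5,8.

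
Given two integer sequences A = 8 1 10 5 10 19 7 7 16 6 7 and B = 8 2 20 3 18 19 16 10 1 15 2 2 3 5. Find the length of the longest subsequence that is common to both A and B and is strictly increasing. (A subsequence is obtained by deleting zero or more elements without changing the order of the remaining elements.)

2

A longest common strictly increasing subsequence is 8, 19 (length 2); it appears in order in both A and B, and no longer such subsequence exists.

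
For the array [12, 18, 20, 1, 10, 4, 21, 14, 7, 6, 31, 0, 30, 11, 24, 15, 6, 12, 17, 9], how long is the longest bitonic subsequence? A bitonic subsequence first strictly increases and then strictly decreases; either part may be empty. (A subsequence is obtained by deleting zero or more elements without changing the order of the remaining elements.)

One longest bitonic subsequence is 12, 18, 20, 21, 31, 30, 24, 15, 12, 9 (positions 1,2,3,7,11,13,15,16,18,20): it rises to 31 then falls. Length 10 is optimal.

10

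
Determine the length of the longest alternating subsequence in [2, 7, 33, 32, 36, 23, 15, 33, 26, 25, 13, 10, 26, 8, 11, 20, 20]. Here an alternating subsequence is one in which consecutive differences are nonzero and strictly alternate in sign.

10

Track the best alternating length ending on an up-step vs a down-step at each position: up/down = 1/1, 2/1, 2/1, 2/3, 4/1, 2/5, 2/5, 6/5, 6/7, 6/7, 2/7, 2/7, 8/7, 2/9, 10/9, 10/9, 10/9.
The maximum over both is 10; one such subsequence is 2, 33, 32, 36, 23, 33, 25, 26, 8, 11.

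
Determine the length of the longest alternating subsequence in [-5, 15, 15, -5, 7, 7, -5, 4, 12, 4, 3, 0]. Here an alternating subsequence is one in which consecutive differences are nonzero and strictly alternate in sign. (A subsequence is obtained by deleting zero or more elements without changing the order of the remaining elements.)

Track the best alternating length ending on an up-step vs a down-step at each position: up/down = 1/1, 2/1, 2/1, 1/3, 4/3, 4/3, 1/5, 6/5, 6/3, 6/7, 6/7, 6/7.
The maximum over both is 7; one such subsequence is -5, 15, -5, 7, -5, 12, 4.

7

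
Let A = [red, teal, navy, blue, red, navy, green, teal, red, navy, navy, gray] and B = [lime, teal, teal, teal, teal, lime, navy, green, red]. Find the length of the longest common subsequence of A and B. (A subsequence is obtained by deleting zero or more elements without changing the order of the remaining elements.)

4

A longest common subsequence is teal, navy, green, red (length 4); the LCS DP confirms no longer common subsequence exists.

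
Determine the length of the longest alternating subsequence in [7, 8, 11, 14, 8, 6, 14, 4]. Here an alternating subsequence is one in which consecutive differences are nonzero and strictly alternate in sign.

5

Track the best alternating length ending on an up-step vs a down-step at each position: up/down = 1/1, 2/1, 2/1, 2/1, 2/3, 1/3, 4/1, 1/5.
The maximum over both is 5; one such subsequence is 7, 11, 8, 14, 4.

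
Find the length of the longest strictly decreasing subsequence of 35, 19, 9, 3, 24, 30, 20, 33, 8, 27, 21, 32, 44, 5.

5

Let dp[i] be the longest decreasing subsequence ending at position i. Then dp = [1, 2, 3, 4, 2, 2, 3, 2, 4, 3, 4, 3, 1, 5].
The maximum is 5; one witness is 35, 19, 9, 8, 5 at positions 1,2,3,9,14.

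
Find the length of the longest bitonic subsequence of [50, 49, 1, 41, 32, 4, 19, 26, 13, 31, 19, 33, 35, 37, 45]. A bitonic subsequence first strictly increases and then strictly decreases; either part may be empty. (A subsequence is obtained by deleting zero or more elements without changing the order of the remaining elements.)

One longest bitonic subsequence is 1, 4, 19, 26, 31, 33, 35, 37, 45 (positions 3,6,7,8,10,12,13,14,15): it rises to 45 then falls. Length 9 is optimal.

9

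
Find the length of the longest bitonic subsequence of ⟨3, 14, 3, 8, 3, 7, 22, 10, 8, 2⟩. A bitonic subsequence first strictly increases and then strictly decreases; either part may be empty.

Let inc[i] be the LIS ending at i and dec[i] the longest strictly decreasing subsequence starting at i. inc = [1, 2, 1, 2, 1, 2, 3, 3, 3, 1], dec = [2, 4, 2, 3, 2, 2, 4, 3, 2, 1].
max_i inc[i]+dec[i]−1 = 6, with one witness 3, 14, 22, 10, 8, 2.

6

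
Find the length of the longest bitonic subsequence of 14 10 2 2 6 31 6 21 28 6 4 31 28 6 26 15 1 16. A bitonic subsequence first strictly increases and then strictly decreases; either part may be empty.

One longest bitonic subsequence is 2, 6, 21, 28, 31, 28, 26, 15, 1 (positions 3,5,8,9,12,13,15,16,17): it rises to 31 then falls. Length 9 is optimal.

9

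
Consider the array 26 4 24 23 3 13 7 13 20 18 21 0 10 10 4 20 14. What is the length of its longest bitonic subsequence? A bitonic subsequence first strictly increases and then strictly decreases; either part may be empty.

Let inc[i] be the LIS ending at i and dec[i] the longest strictly decreasing subsequence starting at i. inc = [1, 1, 2, 2, 1, 2, 2, 3, 4, 4, 5, 1, 3, 3, 2, 5, 4], dec = [7, 3, 6, 5, 2, 3, 2, 3, 4, 3, 3, 1, 2, 2, 1, 2, 1].
max_i inc[i]+dec[i]−1 = 7, with one witness 26, 24, 23, 20, 18, 10, 4.

7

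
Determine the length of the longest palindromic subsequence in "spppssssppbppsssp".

Using dp[i][j] = 2 + dp[i+1][j−1] if the ends match, else max(dp[i+1][j], dp[i][j−1]):
dp[1][17] = 13. A witness is psssppbppsssp at positions 2,5,6,7,9,10,11,12,13,14,15,16,17.

13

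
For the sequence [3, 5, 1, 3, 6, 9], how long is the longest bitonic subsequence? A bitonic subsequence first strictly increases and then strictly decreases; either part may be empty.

Let inc[i] be the LIS ending at i and dec[i] the longest strictly decreasing subsequence starting at i. inc = [1, 2, 1, 2, 3, 4], dec = [2, 2, 1, 1, 1, 1].
max_i inc[i]+dec[i]−1 = 4, with one witness 3, 5, 6, 9.

4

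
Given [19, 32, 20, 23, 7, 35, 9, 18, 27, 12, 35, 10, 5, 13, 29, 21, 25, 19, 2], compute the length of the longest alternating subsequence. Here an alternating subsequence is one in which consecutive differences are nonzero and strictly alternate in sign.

A longest alternating subsequence is 19, 32, 20, 23, 7, 35, 9, 18, 12, 35, 10, 29, 21, 25, 19 (positions 1,2,3,4,5,6,7,8,10,11,12,15,16,17,18); its 14 consecutive differences strictly alternate in sign, and length 15 is optimal.

15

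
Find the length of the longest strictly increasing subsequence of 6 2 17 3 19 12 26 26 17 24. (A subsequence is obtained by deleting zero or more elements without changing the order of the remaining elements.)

5

Let dp[i] be the longest increasing subsequence ending at position i. Then dp = [1, 1, 2, 2, 3, 3, 4, 4, 4, 5].
The maximum is 5; one witness is 2, 3, 12, 17, 24 at positions 2,4,6,9,10.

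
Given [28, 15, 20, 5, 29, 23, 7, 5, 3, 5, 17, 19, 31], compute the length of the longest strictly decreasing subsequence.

5

Let dp[i] be the longest decreasing subsequence ending at position i. Then dp = [1, 2, 2, 3, 1, 2, 3, 4, 5, 4, 3, 3, 1].
The maximum is 5; one witness is 28, 15, 7, 5, 3 at positions 1,2,7,8,9.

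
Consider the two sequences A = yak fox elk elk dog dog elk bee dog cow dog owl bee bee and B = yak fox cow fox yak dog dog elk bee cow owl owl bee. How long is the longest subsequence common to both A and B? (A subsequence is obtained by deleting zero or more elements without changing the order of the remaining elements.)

9

A longest common subsequence is yak, fox, dog, dog, elk, bee, cow, owl, bee (length 9); the LCS DP confirms no longer common subsequence exists.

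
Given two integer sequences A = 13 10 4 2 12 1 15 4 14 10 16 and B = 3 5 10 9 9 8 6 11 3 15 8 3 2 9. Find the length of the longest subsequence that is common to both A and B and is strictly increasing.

2

For each value that appears in both, track the longest common increasing run ending there.
The best achievable length is 2; one witness is 10, 15 (A-positions 2,7, B-positions 3,10).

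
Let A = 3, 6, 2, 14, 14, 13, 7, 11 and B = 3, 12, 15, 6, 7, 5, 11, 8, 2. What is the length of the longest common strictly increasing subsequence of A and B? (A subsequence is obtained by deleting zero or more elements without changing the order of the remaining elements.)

4

A longest common strictly increasing subsequence is 3, 6, 7, 11 (length 4); it appears in order in both A and B, and no longer such subsequence exists.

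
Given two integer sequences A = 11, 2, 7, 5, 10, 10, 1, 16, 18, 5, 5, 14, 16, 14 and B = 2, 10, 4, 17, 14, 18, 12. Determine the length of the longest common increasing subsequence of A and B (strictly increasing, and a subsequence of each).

3

A longest common strictly increasing subsequence is 2, 10, 14 (length 3); it appears in order in both A and B, and no longer such subsequence exists.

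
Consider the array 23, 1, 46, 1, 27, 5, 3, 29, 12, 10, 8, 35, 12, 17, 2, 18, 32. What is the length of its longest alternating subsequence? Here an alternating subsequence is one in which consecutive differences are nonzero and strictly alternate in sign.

13

A longest alternating subsequence is 23, 1, 46, 1, 27, 5, 29, 12, 35, 12, 17, 2, 18 (positions 1,2,3,4,5,6,8,9,12,13,14,15,16); its 12 consecutive differences strictly alternate in sign, and length 13 is optimal.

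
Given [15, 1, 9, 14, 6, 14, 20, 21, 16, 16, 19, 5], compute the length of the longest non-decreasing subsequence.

7

Scanning left to right, the best length ending at each element is: 15→1, 1→1, 9→2, 14→3, 6→2, 14→4, 20→5, 21→6, 16→5, 16→6, 19→7, 5→2.
So the longest non-decreasing subsequence has length 7, e.g. 1, 9, 14, 14, 16, 16, 19.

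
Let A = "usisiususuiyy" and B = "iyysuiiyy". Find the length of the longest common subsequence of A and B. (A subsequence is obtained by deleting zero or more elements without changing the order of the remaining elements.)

6

Backtracking the LCS table gives one alignment: i (A3,B1) → s (A4,B4) → i (A5,B6) → i (A11,B7) → y (A12,B8) → y (A13,B9).
So the longest common subsequence has length 6.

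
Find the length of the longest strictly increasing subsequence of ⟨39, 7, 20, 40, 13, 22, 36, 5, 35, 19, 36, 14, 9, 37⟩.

Scanning left to right, the best length ending at each element is: 39→1, 7→1, 20→2, 40→3, 13→2, 22→3, 36→4, 5→1, 35→4, 19→3, 36→5, 14→3, 9→2, 37→6.
So the longest increasing subsequence has length 6, e.g. 7, 20, 22, 35, 36, 37.

6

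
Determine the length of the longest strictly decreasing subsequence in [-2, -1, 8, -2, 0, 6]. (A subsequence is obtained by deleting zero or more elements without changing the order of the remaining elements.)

2

Scanning left to right, the best length ending at each element is: -2→1, -1→1, 8→1, -2→2, 0→2, 6→2.
So the longest decreasing subsequence has length 2, e.g. -1, -2.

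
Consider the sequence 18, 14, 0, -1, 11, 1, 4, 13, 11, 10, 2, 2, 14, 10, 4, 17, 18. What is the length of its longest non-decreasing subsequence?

7

One longest non-decreasing subsequence is 0, 1, 4, 13, 14, 17, 18 (positions 3,6,7,8,13,16,17), of length 7; no longer one exists.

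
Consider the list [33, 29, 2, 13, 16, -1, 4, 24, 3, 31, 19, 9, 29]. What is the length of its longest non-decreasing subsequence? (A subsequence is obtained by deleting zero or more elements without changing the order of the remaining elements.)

5

One longest non-decreasing subsequence is 2, 13, 16, 24, 31 (positions 3,4,5,8,10), of length 5; no longer one exists.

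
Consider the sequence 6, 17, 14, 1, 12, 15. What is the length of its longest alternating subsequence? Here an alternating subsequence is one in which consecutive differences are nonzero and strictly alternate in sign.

Track the best alternating length ending on an up-step vs a down-step at each position: up/down = 1/1, 2/1, 2/3, 1/3, 4/3, 4/3.
The maximum over both is 4; one such subsequence is 6, 17, 1, 12.

4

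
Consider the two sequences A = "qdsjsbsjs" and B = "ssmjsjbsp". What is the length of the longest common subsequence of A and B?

5

Backtracking the LCS table gives one alignment: s (A3,B2) → j (A4,B4) → s (A5,B5) → b (A6,B7) → s (A7,B8).
So the longest common subsequence has length 5.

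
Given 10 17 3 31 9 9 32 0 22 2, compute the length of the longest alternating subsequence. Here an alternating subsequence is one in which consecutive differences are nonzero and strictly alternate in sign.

Track the best alternating length ending on an up-step vs a down-step at each position: up/down = 1/1, 2/1, 1/3, 4/1, 4/5, 4/5, 6/1, 1/7, 8/7, 8/9.
The maximum over both is 9; one such subsequence is 10, 17, 3, 31, 9, 32, 0, 22, 2.

9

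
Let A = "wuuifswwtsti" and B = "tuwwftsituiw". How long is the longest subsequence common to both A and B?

Backtracking the LCS table gives one alignment: u (A3,B2) → w (A7,B3) → w (A8,B4) → t (A9,B6) → s (A10,B7) → t (A11,B9) → i (A12,B11).
So the longest common subsequence has length 7.

7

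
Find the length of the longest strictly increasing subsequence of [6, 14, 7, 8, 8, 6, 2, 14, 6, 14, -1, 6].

4

One longest increasing subsequence is 6, 7, 8, 14 (positions 1,3,4,8), of length 4; no longer one exists.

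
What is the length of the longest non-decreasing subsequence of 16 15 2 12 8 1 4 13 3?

Scanning left to right, the best length ending at each element is: 16→1, 15→1, 2→1, 12→2, 8→2, 1→1, 4→2, 13→3, 3→2.
So the longest non-decreasing subsequence has length 3, e.g. 2, 12, 13.

3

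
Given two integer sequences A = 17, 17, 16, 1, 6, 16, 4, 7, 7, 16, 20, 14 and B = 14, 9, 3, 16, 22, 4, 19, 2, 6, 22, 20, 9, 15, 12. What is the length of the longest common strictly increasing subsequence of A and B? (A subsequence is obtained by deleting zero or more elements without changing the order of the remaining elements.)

2

For each value that appears in both, track the longest common increasing run ending there.
The best achievable length is 2; one witness is 16, 20 (A-positions 3,11, B-positions 4,11).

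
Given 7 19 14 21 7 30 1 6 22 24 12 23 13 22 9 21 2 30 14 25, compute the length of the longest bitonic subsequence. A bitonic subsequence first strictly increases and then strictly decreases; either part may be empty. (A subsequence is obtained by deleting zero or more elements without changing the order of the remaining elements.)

One longest bitonic subsequence is 7, 19, 21, 30, 24, 23, 22, 21, 14 (positions 1,2,4,6,10,12,14,16,19): it rises to 30 then falls. Length 9 is optimal.

9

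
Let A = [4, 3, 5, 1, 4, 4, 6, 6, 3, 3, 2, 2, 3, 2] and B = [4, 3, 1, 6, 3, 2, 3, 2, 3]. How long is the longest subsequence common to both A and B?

8

A longest common subsequence is 4, 3, 1, 6, 3, 3, 2, 3 (length 8); the LCS DP confirms no longer common subsequence exists.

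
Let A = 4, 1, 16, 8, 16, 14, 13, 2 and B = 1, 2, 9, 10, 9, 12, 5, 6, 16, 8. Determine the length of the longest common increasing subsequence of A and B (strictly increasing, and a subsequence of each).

2

A longest common strictly increasing subsequence is 1, 2 (length 2); it appears in order in both A and B, and no longer such subsequence exists.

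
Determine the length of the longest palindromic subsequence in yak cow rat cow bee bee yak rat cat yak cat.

6

Using dp[i][j] = 2 + dp[i+1][j−1] if the ends match, else max(dp[i+1][j], dp[i][j−1]):
dp[1][11] = 6. A witness is yak rat bee bee rat yak at positions 1,3,5,6,8,10.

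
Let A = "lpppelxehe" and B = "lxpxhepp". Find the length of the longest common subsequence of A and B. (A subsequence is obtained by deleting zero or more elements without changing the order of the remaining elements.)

5

A longest common subsequence is lpxhe (length 5); the LCS DP confirms no longer common subsequence exists.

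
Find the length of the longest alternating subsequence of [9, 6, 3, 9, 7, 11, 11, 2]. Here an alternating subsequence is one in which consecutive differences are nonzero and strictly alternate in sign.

A longest alternating subsequence is 9, 6, 9, 7, 11, 2 (positions 1,2,4,5,6,8); its 5 consecutive differences strictly alternate in sign, and length 6 is optimal.

6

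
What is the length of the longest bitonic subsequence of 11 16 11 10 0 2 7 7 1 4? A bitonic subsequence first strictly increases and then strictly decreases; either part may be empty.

6

One longest bitonic subsequence is 11, 16, 11, 10, 7, 4 (positions 1,2,3,4,8,10): it rises to 16 then falls. Length 6 is optimal.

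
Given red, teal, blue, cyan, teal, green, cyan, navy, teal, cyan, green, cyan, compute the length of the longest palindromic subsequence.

7

One longest palindromic subsequence is cyan green cyan teal cyan green cyan (positions 4,6,7,9,10,11,12); it reads the same forward and backward, and the interval DP gives dp[1][12] = 7.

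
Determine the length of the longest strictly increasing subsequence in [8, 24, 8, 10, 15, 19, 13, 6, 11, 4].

4

Scanning left to right, the best length ending at each element is: 8→1, 24→2, 8→1, 10→2, 15→3, 19→4, 13→3, 6→1, 11→3, 4→1.
So the longest increasing subsequence has length 4, e.g. 8, 10, 15, 19.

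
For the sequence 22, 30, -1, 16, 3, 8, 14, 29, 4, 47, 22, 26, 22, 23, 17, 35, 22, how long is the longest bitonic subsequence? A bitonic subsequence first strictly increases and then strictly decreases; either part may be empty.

Let inc[i] be the LIS ending at i and dec[i] the longest strictly decreasing subsequence starting at i. inc = [1, 2, 1, 2, 2, 3, 4, 5, 3, 6, 5, 6, 5, 6, 5, 7, 6], dec = [4, 5, 1, 3, 1, 2, 2, 4, 1, 4, 2, 3, 2, 2, 1, 2, 1].
max_i inc[i]+dec[i]−1 = 9, with one witness -1, 3, 8, 14, 29, 47, 26, 23, 22.

9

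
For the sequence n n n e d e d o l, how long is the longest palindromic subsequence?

Using dp[i][j] = 2 + dp[i+1][j−1] if the ends match, else max(dp[i+1][j], dp[i][j−1]):
dp[1][9] = 3. A witness is ded at positions 5,6,7.

3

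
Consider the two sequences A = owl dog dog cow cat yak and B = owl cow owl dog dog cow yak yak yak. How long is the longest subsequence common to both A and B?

A longest common subsequence is owl, dog, dog, cow, yak (length 5); the LCS DP confirms no longer common subsequence exists.

5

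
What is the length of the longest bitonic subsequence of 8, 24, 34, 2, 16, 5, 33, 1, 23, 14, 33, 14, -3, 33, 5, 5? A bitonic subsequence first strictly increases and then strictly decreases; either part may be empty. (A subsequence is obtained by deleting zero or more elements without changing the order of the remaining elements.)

Let inc[i] be the LIS ending at i and dec[i] the longest strictly decreasing subsequence starting at i. inc = [1, 2, 3, 1, 2, 2, 3, 1, 3, 3, 4, 3, 1, 4, 2, 2], dec = [4, 5, 5, 3, 4, 3, 4, 2, 3, 2, 3, 2, 1, 2, 1, 1].
max_i inc[i]+dec[i]−1 = 7, with one witness 8, 24, 34, 33, 23, 14, 5.

7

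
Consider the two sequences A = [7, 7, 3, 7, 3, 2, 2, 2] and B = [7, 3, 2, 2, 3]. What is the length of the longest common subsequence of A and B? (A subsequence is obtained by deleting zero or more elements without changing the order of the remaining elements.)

4

A longest common subsequence is 7, 3, 2, 2 (length 4); the LCS DP confirms no longer common subsequence exists.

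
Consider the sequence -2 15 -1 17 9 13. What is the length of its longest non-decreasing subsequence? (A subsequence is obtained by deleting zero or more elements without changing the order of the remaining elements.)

4

One longest non-decreasing subsequence is -2, -1, 9, 13 (positions 1,3,5,6), of length 4; no longer one exists.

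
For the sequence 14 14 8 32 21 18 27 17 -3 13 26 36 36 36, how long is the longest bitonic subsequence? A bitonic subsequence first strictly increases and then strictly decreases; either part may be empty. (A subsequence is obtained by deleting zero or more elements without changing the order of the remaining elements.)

6

Let inc[i] be the LIS ending at i and dec[i] the longest strictly decreasing subsequence starting at i. inc = [1, 1, 1, 2, 2, 2, 3, 2, 1, 2, 3, 4, 4, 4], dec = [3, 3, 2, 5, 4, 3, 3, 2, 1, 1, 1, 1, 1, 1].
max_i inc[i]+dec[i]−1 = 6, with one witness 14, 32, 21, 18, 17, 13.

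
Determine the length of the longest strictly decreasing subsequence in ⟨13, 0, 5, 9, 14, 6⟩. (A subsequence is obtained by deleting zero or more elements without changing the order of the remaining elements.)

3

Scanning left to right, the best length ending at each element is: 13→1, 0→2, 5→2, 9→2, 14→1, 6→3.
So the longest decreasing subsequence has length 3, e.g. 13, 9, 6.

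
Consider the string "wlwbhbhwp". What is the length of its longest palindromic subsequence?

Using dp[i][j] = 2 + dp[i+1][j−1] if the ends match, else max(dp[i+1][j], dp[i][j−1]):
dp[1][9] = 5. A witness is whbhw at positions 3,5,6,7,8.

5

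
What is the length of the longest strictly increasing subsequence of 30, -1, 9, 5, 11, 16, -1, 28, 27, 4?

Let dp[i] be the longest increasing subsequence ending at position i. Then dp = [1, 1, 2, 2, 3, 4, 1, 5, 5, 2].
The maximum is 5; one witness is -1, 9, 11, 16, 28 at positions 2,3,5,6,8.

5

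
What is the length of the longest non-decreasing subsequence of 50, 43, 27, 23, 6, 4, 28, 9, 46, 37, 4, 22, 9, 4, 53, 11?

One longest non-decreasing subsequence is 27, 28, 46, 53 (positions 3,7,9,15), of length 4; no longer one exists.

4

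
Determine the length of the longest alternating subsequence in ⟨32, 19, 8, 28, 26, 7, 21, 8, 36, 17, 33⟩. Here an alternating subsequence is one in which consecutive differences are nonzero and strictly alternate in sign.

A longest alternating subsequence is 32, 19, 28, 7, 21, 8, 36, 17, 33 (positions 1,2,4,6,7,8,9,10,11); its 8 consecutive differences strictly alternate in sign, and length 9 is optimal.

9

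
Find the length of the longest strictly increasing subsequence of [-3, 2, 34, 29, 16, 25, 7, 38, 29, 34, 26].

6

Scanning left to right, the best length ending at each element is: -3→1, 2→2, 34→3, 29→3, 16→3, 25→4, 7→3, 38→5, 29→5, 34→6, 26→5.
So the longest increasing subsequence has length 6, e.g. -3, 2, 16, 25, 29, 34.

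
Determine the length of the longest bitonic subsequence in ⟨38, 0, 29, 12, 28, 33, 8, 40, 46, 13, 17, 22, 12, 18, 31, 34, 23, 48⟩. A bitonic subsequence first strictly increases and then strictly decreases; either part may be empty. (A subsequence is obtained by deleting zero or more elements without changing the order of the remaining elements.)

8

One longest bitonic subsequence is 0, 12, 28, 33, 40, 46, 34, 23 (positions 2,4,5,6,8,9,16,17): it rises to 46 then falls. Length 8 is optimal.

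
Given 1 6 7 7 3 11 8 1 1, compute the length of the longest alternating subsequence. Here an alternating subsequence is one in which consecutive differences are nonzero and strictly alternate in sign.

A longest alternating subsequence is 1, 6, 3, 11, 8 (positions 1,2,5,6,7); its 4 consecutive differences strictly alternate in sign, and length 5 is optimal.

5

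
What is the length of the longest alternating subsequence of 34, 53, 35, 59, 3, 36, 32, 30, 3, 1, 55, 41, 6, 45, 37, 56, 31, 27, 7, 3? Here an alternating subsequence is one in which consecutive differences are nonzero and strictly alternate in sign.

Track the best alternating length ending on an up-step vs a down-step at each position: up/down = 1/1, 2/1, 2/3, 4/1, 1/5, 6/5, 6/7, 6/7, 1/7, 1/7, 8/5, 8/9, 8/9, 10/9, 10/11, 12/5, 10/13, 10/13, 10/13, 8/13.
The maximum over both is 13; one such subsequence is 34, 53, 35, 59, 3, 36, 32, 55, 41, 45, 37, 56, 31.

13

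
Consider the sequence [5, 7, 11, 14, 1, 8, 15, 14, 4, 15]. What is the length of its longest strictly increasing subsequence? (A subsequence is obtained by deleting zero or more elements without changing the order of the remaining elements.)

5

One longest increasing subsequence is 5, 7, 11, 14, 15 (positions 1,2,3,4,7), of length 5; no longer one exists.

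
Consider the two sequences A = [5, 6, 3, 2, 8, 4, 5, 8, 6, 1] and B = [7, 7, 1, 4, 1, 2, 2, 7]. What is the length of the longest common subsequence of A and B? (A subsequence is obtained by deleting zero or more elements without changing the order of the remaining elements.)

2

A longest common subsequence is 4, 1 (length 2); the LCS DP confirms no longer common subsequence exists.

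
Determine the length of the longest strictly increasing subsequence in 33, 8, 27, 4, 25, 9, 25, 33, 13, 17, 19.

5

Let dp[i] be the longest increasing subsequence ending at position i. Then dp = [1, 1, 2, 1, 2, 2, 3, 4, 3, 4, 5].
The maximum is 5; one witness is 8, 9, 13, 17, 19 at positions 2,6,9,10,11.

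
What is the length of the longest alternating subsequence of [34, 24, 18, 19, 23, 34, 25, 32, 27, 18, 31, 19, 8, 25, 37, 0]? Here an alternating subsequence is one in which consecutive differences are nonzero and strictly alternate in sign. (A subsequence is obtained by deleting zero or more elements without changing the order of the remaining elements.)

Track the best alternating length ending on an up-step vs a down-step at each position: up/down = 1/1, 1/2, 1/2, 3/2, 3/2, 3/1, 3/4, 5/4, 5/6, 1/6, 7/6, 7/8, 1/8, 9/8, 9/1, 1/10.
The maximum over both is 10; one such subsequence is 34, 24, 34, 25, 32, 27, 31, 19, 25, 0.

10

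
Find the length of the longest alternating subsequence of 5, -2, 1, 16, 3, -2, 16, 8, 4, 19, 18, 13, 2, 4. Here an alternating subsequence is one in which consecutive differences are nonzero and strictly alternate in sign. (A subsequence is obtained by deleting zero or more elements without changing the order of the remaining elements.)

Track the best alternating length ending on an up-step vs a down-step at each position: up/down = 1/1, 1/2, 3/2, 3/1, 3/4, 1/4, 5/1, 5/6, 5/6, 7/1, 7/8, 7/8, 5/8, 9/8.
The maximum over both is 9; one such subsequence is 5, -2, 16, 3, 16, 8, 19, 2, 4.

9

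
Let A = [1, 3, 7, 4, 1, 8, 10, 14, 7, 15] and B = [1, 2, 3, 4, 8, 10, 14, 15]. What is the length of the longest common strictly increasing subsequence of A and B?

7

For each value that appears in both, track the longest common increasing run ending there.
The best achievable length is 7; one witness is 1, 3, 4, 8, 10, 14, 15 (A-positions 1,2,4,6,7,8,10, B-positions 1,3,4,5,6,7,8).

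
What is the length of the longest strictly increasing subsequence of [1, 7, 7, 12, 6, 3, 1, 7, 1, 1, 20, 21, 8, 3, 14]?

Scanning left to right, the best length ending at each element is: 1→1, 7→2, 7→2, 12→3, 6→2, 3→2, 1→1, 7→3, 1→1, 1→1, 20→4, 21→5, 8→4, 3→2, 14→5.
So the longest increasing subsequence has length 5, e.g. 1, 7, 12, 20, 21.

5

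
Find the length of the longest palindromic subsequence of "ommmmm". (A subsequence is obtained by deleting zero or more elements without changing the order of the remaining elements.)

One longest palindromic subsequence is mmmmm (positions 2,3,4,5,6); it reads the same forward and backward, and the interval DP gives dp[1][6] = 5.

5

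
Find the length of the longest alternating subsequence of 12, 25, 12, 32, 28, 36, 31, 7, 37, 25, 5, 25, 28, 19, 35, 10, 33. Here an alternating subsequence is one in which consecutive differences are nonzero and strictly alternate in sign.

14

Track the best alternating length ending on an up-step vs a down-step at each position: up/down = 1/1, 2/1, 1/3, 4/1, 4/5, 6/1, 6/7, 1/7, 8/1, 8/9, 1/9, 10/9, 10/9, 10/11, 12/9, 10/13, 14/13.
The maximum over both is 14; one such subsequence is 12, 25, 12, 32, 28, 36, 31, 37, 5, 25, 19, 35, 10, 33.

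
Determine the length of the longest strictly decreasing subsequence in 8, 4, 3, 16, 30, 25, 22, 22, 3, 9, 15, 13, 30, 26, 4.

6

Scanning left to right, the best length ending at each element is: 8→1, 4→2, 3→3, 16→1, 30→1, 25→2, 22→3, 22→3, 3→4, 9→4, 15→4, 13→5, 30→1, 26→2, 4→6.
So the longest decreasing subsequence has length 6, e.g. 30, 25, 22, 15, 13, 4.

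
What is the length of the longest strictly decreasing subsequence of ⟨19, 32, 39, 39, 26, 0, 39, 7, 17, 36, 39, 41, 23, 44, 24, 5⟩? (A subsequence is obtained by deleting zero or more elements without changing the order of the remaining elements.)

4

One longest decreasing subsequence is 32, 26, 7, 5 (positions 2,5,8,16), of length 4; no longer one exists.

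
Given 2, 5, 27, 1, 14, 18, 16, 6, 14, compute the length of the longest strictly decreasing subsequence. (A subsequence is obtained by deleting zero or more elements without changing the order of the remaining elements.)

4

Let dp[i] be the longest decreasing subsequence ending at position i. Then dp = [1, 1, 1, 2, 2, 2, 3, 4, 4].
The maximum is 4; one witness is 27, 18, 16, 6 at positions 3,6,7,8.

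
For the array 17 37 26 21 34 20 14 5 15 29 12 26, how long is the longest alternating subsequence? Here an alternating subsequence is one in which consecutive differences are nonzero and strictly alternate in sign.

8

A longest alternating subsequence is 17, 37, 26, 34, 14, 15, 12, 26 (positions 1,2,3,5,7,9,11,12); its 7 consecutive differences strictly alternate in sign, and length 8 is optimal.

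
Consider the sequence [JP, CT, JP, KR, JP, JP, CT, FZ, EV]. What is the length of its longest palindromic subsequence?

5

One longest palindromic subsequence is CT JP JP JP CT (positions 2,3,5,6,7); it reads the same forward and backward, and the interval DP gives dp[1][9] = 5.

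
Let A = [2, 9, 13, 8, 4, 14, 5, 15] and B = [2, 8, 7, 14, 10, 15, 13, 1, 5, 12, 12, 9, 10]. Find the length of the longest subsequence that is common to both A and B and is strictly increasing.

A longest common strictly increasing subsequence is 2, 8, 14, 15 (length 4); it appears in order in both A and B, and no longer such subsequence exists.

4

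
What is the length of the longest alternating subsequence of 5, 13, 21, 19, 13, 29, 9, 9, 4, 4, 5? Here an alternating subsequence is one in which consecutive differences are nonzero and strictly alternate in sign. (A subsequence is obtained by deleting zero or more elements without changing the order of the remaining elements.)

Track the best alternating length ending on an up-step vs a down-step at each position: up/down = 1/1, 2/1, 2/1, 2/3, 2/3, 4/1, 2/5, 2/5, 1/5, 1/5, 6/5.
The maximum over both is 6; one such subsequence is 5, 21, 19, 29, 4, 5.

6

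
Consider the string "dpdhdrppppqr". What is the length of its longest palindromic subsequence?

One longest palindromic subsequence is rppppr (positions 6,7,8,9,10,12); it reads the same forward and backward, and the interval DP gives dp[1][12] = 6.

6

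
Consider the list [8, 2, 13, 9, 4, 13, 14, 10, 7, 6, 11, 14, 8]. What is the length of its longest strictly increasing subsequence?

5

One longest increasing subsequence is 8, 9, 10, 11, 14 (positions 1,4,8,11,12), of length 5; no longer one exists.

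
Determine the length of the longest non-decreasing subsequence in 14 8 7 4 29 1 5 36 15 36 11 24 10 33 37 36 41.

7

One longest non-decreasing subsequence is 4, 5, 15, 24, 33, 37, 41 (positions 4,7,9,12,14,15,17), of length 7; no longer one exists.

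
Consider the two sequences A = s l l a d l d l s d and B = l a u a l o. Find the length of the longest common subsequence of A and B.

A longest common subsequence is lal (length 3); the LCS DP confirms no longer common subsequence exists.

3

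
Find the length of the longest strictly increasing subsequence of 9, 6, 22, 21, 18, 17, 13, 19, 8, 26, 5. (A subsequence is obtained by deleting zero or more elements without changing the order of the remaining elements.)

Scanning left to right, the best length ending at each element is: 9→1, 6→1, 22→2, 21→2, 18→2, 17→2, 13→2, 19→3, 8→2, 26→4, 5→1.
So the longest increasing subsequence has length 4, e.g. 9, 18, 19, 26.

4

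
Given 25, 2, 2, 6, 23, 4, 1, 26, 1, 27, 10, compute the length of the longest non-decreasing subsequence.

Scanning left to right, the best length ending at each element is: 25→1, 2→1, 2→2, 6→3, 23→4, 4→3, 1→1, 26→5, 1→2, 27→6, 10→4.
So the longest non-decreasing subsequence has length 6, e.g. 2, 2, 6, 23, 26, 27.

6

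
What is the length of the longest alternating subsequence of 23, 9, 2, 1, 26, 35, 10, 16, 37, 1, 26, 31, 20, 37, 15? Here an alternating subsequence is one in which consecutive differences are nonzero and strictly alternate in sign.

Track the best alternating length ending on an up-step vs a down-step at each position: up/down = 1/1, 1/2, 1/2, 1/2, 3/1, 3/1, 3/4, 5/4, 5/1, 1/6, 7/6, 7/6, 7/8, 9/1, 7/10.
The maximum over both is 10; one such subsequence is 23, 9, 26, 10, 16, 1, 26, 20, 37, 15.

10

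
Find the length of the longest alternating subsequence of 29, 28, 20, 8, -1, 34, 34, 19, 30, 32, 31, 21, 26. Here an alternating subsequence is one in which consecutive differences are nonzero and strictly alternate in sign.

A longest alternating subsequence is 29, 28, 34, 19, 30, 21, 26 (positions 1,2,6,8,9,12,13); its 6 consecutive differences strictly alternate in sign, and length 7 is optimal.

7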